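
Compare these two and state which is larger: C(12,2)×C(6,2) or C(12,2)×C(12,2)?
C(12,2)×C(12,2)

Reasoning: C(12,2)×C(6,2)=990, C(12,2)×C(12,2)=4,356.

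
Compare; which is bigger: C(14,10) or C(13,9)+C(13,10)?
Equal
By Pascal's identity: C(14,10) = C(13,9)+C(13,10) = 1,001. Equal.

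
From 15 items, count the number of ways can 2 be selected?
105
C(15,2) = 15! / (2! × (15-2)!)
         = 15! / (2! × 13!)
         = 105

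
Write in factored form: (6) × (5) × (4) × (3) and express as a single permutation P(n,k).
P(6,4) = 6!/(2)!
Product of 4 consecutive descending integers starting at 6: P(6,4) = 6!/2! = 360.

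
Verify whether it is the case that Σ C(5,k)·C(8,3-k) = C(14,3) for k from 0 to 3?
Vandermonde's identity gives C(13,3) = 286; RHS C(14,3) = 364.

Answer: False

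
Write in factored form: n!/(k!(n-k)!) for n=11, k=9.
C(11,9) = 55

Explanation: This is the binomial coefficient C(11,9) = 55.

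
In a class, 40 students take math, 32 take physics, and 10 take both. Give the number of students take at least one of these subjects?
62

Reasoning: |A∪B| = |A|+|B|-|A∩B| = 40+32-10 = 62.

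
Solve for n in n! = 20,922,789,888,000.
n! is strictly increasing. 14! = 87,178,291,200, 15! = 1,307,674,368,000, 16! = 20,922,789,888,000 ✓. So n = 16.
Final answer: 16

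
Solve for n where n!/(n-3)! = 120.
6

Reasoning: n!/(n-3)! = n×(n-1)×(n-2), a product of 3 consecutive integers ≈ (n−1)^3. 120^(1/3) + 1 ≈ 5.9; check n = 6: 6×5×4 = 120 ✓. So n = 6.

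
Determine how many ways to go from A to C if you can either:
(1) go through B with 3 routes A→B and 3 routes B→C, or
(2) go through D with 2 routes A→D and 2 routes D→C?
13

Solution: Route via B: 3×3=9. Route via D: 2×2=4. Total: 13.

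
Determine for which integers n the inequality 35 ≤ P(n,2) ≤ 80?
7, 8, 9

Reasoning: P(6,2)=30; P(7,2)=42; P(8,2)=56; P(9,2)=72; P(10,2)=90. So valid n = 7, 8, 9.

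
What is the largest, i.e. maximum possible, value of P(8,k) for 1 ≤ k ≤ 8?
40,320

Explanation: P(8,k) increases in k, so maximum at k = 8: 8! = 40,320.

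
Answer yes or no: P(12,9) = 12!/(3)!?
Yes

Explanation: Permutation formula P(n,k) = n!/(n-k)!: 12!/3! = 479,001,600/6 = 79,833,600 = P(12,9). The statement holds.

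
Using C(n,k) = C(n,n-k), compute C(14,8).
3,003

Explanation: C(14,8) = C(14,6) = 3,003.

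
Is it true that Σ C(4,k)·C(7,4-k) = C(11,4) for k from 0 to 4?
True
Vandermonde's identity gives C(11,4) = 330; RHS C(11,4) = 330.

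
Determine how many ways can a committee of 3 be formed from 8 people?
56

Reasoning: C(8,3) = 8! / (3! × (8-3)!)
         = 8! / (3! × 5!)
         = 56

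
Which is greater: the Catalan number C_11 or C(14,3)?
C_11

Solution: C_11 = C(22,11)/(11+1) = 705,432/12 = 58,786; C(14,3) = 364.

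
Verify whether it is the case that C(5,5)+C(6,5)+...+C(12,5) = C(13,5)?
Hockey stick identity gives Σ = C(13,6) = 1,716; RHS C(13,5) = 1,287.
Final answer: False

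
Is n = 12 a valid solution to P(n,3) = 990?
P(12,3) = 12·11·10 = 1,320, which does not equal 990.
Final answer: No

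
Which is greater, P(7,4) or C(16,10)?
C(16,10)
P(7,4)=840, C(16,10)=8,008.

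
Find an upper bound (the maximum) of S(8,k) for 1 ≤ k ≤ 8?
Row S(8,k) for k = 1..8 (via S(n,k) = k·S(n−1,k) + S(n−1,k−1)): 1, 127, 966, 1,701, 1,050, 266, 28, 1. The row is unimodal; maximum at k = 4: 1,701.
Final answer: 1,701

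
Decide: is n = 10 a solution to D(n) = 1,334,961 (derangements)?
D(10) = (10-1)·[D(9) + D(8)] = 9·[133,496 + 14,833] = 1,334,961, which equals 1,334,961.

Answer: Yes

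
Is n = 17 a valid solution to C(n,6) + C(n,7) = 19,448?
No

Solution: C(17,6) + C(17,7) = 12,376 + 19,448 = 31,824, which does not equal 19,448.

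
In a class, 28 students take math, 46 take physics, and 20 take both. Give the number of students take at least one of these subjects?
|A∪B| = |A|+|B|-|A∩B| = 28+46-20 = 54.

Answer: 54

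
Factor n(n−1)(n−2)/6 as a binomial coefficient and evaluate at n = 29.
C(n,3); C(29,3) = 3,654

Explanation: n(n−1)(n−2)/6 = n!/(3!(n−3)!) = C(n,3). At n = 29: C(29,3) = 3,654.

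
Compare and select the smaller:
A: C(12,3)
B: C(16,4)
A
A=C(12,3)=220, B=C(16,4)=1,820.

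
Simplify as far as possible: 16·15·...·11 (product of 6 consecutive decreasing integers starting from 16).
5,765,760

Explanation: This is P(16,6) = 16!/(10)! = 5,765,760.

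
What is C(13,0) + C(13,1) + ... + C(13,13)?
8,192

Solution: Sum of binomial coefficients = 2^13 = 8,192.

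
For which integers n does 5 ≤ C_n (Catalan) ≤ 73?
3, 4, 5

Solution: C_2=2; C_3=5; C_4=14; C_5=42; C_6=132. So valid n = 3, 4, 5.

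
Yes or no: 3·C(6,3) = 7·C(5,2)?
No

Working:
Absorption identity k·C(n,k) = n·C(n-1,k-1). LHS = 3·20 = 60; RHS = 7·10 = 70.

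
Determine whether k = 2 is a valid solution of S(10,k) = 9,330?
S(10,2) = 2·S(9,2) + S(9,1) = 2·255 + 1 = 511, which does not equal 9,330.

Answer: No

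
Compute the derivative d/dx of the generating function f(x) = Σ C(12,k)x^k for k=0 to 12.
Term-by-term differentiation gives Σ k·C(12,k)x^{k-1} for k=1 to 12.

Answer: Σ k·C(12,k)x^(k-1) for k=1 to 12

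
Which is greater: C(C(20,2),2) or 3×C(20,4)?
C(C(20,2),2)

Explanation: C(C(20,2),2)=17,955, 3×C(20,4)=14,535.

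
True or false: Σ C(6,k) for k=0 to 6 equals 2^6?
True

Reasoning: Binomial theorem: Σ C(6,k) = (1+1)^6 = 2^6 = 64; RHS 2^6 = 64.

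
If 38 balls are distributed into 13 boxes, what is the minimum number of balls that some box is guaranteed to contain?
3

Explanation: Pigeonhole: ⌈38/13⌉ = 3.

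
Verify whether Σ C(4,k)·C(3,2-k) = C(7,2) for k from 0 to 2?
True

Vandermonde's identity gives C(7,2) = 21; RHS C(7,2) = 21.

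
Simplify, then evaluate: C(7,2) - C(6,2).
6

Explanation: C(7,2) - C(6,2) = C(6,1) = 6.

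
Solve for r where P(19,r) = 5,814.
P(19,r) = 19·18·…·(19−r+1), a product of r factors. Multiplying down from 19: 19 = 19; 19·18 = 342; 19·18·17 = 5,814 ✓ (3 factors). So r = 3.
Final answer: 3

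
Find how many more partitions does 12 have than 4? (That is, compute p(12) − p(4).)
72

Reasoning: Pentagonal recurrence p(n) = p(n−1) + p(n−2) − p(n−5) − p(n−7) + …: p(12) = p(11) + p(10) − p(7) − p(5) + p(0) = 56 + 42 − 15 − 7 + 1 = 77.
p(4) = p(3) + p(2) = 3 + 2 = 5.
Difference = 77 − 5 = 72.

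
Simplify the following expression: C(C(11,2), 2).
C(11,2) = 55, then C(55, 2) = 1,485.

Answer: 1,485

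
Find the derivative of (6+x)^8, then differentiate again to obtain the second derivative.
56(6+x)^6

Working:
First derivative: 8(6+x)^{7}. Second derivative: 8·7·(6+x)^{6} = 56(6+x)^{6}.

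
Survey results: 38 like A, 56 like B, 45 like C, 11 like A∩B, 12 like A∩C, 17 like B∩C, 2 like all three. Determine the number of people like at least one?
|A∪B∪C| = 38+56+45-11-12-17+2 = 101.
Final answer: 101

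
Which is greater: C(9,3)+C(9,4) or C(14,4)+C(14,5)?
C(14,4)+C(14,5)
First=210, Second=3,003.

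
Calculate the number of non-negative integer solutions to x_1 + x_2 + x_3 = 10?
66

Solution: C(10+3-1, 3-1) = 66.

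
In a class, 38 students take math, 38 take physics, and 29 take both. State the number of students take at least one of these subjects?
47

Explanation: |A∪B| = |A|+|B|-|A∩B| = 38+38-29 = 47.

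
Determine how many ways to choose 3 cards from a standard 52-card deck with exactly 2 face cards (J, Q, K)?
2,640

Solution: 12 face cards and 40 non-face cards: C(12,2) × C(40,1) = 66 × 40 = 2,640.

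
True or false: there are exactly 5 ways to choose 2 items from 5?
False

Working:
C(5,2) = 10 ≠ 5.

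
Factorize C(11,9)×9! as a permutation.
P(11,9)

Explanation: C(11,9)×9! = [11!/(9!(2)!)]×9! = 11!/(2)! = P(11,9) = 19,958,400.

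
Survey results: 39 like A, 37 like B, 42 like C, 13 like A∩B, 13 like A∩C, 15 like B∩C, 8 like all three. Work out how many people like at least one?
|A∪B∪C| = 39+37+42-13-13-15+8 = 85.
Final answer: 85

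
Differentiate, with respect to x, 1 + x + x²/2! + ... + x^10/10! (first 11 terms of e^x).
1 + x + x²/2! + ... + x^9/9!

Solution: Differentiating term by term gives the first 10 terms of e^x.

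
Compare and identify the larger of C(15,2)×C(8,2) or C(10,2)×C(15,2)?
C(10,2)×C(15,2)

Explanation: C(15,2)×C(8,2)=2,940, C(10,2)×C(15,2)=4,725.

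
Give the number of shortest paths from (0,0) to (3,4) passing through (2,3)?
20
To (2,3): C(5,2)=10. From there: C(2,1)=2. Total: 20.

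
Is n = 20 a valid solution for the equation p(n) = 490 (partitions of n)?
No

Reasoning: Pentagonal recurrence p(n) = p(n−1) + p(n−2) − p(n−5) − p(n−7) + …: p(20) = p(19) + p(18) − p(15) − p(13) + p(8) + p(5) = 490 + 385 − 176 − 101 + 22 + 7 = 627, which does not equal 490.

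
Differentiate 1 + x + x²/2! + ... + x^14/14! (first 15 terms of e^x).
1 + x + x²/2! + ... + x^13/13!
Differentiating term by term gives the first 14 terms of e^x.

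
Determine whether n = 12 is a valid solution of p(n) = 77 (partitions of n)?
Yes

Pentagonal recurrence p(n) = p(n−1) + p(n−2) − p(n−5) − p(n−7) + …: p(12) = p(11) + p(10) − p(7) − p(5) + p(0) = 56 + 42 − 15 − 7 + 1 = 77, which equals 77.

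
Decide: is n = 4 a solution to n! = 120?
No
4! = 4·3! = 4·6 = 24, which does not equal 120.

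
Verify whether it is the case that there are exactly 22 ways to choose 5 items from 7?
False

Working:
C(7,5) = 21 ≠ 22.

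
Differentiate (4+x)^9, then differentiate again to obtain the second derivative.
72(4+x)^7
First derivative: 9(4+x)^{8}. Second derivative: 9·8·(4+x)^{7} = 72(4+x)^{7}.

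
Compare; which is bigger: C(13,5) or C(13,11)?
C(13,5)

Explanation: C(13,5)=1,287, C(13,11)=78.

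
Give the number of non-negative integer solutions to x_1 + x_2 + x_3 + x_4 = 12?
455

Reasoning: C(12+4-1, 4-1) = 455.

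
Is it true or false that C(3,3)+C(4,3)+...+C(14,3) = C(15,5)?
False

Reasoning: Hockey stick identity gives Σ = C(15,4) = 1,365; RHS C(15,5) = 3,003.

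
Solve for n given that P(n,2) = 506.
23

Solution: P(n,2) = n(n−1) is increasing in n; n(n−1) ≈ (n−0.5)^2 = 506 gives n ≈ 23.0. Check: P(21,2) = 420, P(22,2) = 462, P(23,2) = 506 ✓. So n = 23.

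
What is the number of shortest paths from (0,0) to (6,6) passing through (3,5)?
224

To (3,5): C(8,3)=56. From there: C(4,3)=4. Total: 224.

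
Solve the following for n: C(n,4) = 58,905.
36

Explanation: C(n,4) = n(n−1)(n−2)(n−3)/4! is increasing in n, and n(n−1)(n−2)(n−3) = 4!·58,905 = 1,413,720 ≈ (n−1.5)^4 gives n ≈ 36.0. Check: C(34,4) = 46,376, C(35,4) = 52,360, C(36,4) = 58,905 ✓. So n = 36.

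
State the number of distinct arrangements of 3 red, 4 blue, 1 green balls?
280

Working:
Multinomial: 8!/(3! × 4! × 1!) = 280.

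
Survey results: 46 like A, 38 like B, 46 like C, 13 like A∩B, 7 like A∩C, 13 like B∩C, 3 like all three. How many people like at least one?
100

Explanation: |A∪B∪C| = 46+38+46-13-7-13+3 = 100.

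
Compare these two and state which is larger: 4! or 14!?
4!=24, 14!=87,178,291,200. 14! > 4!.

Answer: 14!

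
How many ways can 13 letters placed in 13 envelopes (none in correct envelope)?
2,290,792,932

Working:
Using D(n) = (n-1)[D(n-1) + D(n-2)]:
D(13) = (13-1) × [D(12) + D(11)]
      = 12 × [176214841 + 14684570]
      = 12 × 190899411
      = 2,290,792,932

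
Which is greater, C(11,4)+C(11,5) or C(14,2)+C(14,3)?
C(11,4)+C(11,5)

First=792, Second=455.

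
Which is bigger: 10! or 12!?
12!

Reasoning: 10!=3,628,800, 12!=479,001,600. 12! > 10!.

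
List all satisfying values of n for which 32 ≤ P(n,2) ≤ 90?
7, 8, 9, 10

P(6,2)=30; P(7,2)=42; P(8,2)=56; P(9,2)=72; P(10,2)=90; P(11,2)=110. So valid n = 7, 8, 9, 10.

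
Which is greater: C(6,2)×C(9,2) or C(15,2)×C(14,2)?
C(15,2)×C(14,2)

Reasoning: C(6,2)×C(9,2)=540, C(15,2)×C(14,2)=9,555.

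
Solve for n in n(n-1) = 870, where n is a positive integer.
30

n² − n − 870 = 0, so n = (1 ± √(1 + 4·870))/2 = (1 ± √3,481)/2 = (1 ± 59)/2, i.e. n = 30 or n = -29. Taking the positive root, n = 30 (check: 30×29 = 870).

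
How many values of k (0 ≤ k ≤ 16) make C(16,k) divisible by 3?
Checking C(16,k) mod 3 for k = 0..16: divisible at k = 2, 5, 8, 11, 14. That's 5 values.
Final answer: 5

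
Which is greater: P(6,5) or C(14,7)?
P(6,5)=720, C(14,7)=3,432.
Final answer: C(14,7)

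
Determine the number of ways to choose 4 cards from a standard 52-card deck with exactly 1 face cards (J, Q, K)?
118,560

Reasoning: 12 face cards and 40 non-face cards: C(12,1) × C(40,3) = 12 × 9,880 = 118,560.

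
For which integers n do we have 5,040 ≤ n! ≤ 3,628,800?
7, 8, 9, 10

Explanation: n! is strictly increasing; 7! = 5,040 and 10! = 3,628,800, so valid n = 7, 8, 9, 10.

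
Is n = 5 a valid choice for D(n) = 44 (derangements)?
Yes

Working:
D(5) = (5-1)·[D(4) + D(3)] = 4·[9 + 2] = 44, which equals 44.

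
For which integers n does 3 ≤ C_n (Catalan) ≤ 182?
3, 4, 5, 6
C_2=2; C_3=5; C_4=14; C_5=42; C_6=132; C_7=429. So valid n = 3, 4, 5, 6.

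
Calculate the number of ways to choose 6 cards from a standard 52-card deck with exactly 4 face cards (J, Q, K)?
386,100

Working:
12 face cards and 40 non-face cards: C(12,4) × C(40,2) = 495 × 780 = 386,100.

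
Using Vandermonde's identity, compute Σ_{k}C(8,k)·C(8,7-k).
11,440

Working:
= C(8+8,7) = C(16,7) = 11,440.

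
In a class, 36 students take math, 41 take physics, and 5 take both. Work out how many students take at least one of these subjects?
72
|A∪B| = |A|+|B|-|A∩B| = 36+41-5 = 72.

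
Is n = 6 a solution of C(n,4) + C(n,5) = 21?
Yes
C(6,4) + C(6,5) = 15 + 6 = 21, which equals 21.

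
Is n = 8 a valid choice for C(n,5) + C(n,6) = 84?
C(8,5) + C(8,6) = 56 + 28 = 84, which equals 84.
Final answer: Yes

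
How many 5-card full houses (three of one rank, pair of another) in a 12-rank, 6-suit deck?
39,600

Reasoning: Triple rank: 12. Triple suits: C(6,3)=20. Pair rank: 11. Pair suits: C(6,2)=15. Total: 39,600.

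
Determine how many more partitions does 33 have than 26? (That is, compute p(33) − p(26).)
7,707

Explanation: Pentagonal recurrence p(n) = p(n−1) + p(n−2) − p(n−5) − p(n−7) + …: p(33) = p(32) + p(31) − p(28) − p(26) + p(21) + p(18) − p(11) − p(7) = 8,349 + 6,842 − 3,718 − 2,436 + 792 + 385 − 56 − 15 = 10,143.
p(26) = p(25) + p(24) − p(21) − p(19) + p(14) + p(11) − p(4) − p(0) = 1,958 + 1,575 − 792 − 490 + 135 + 56 − 5 − 1 = 2,436.
Difference = 10,143 − 2,436 = 7,707.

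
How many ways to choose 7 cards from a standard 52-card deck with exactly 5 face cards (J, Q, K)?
617,760

Solution: 12 face cards and 40 non-face cards: C(12,5) × C(40,2) = 792 × 780 = 617,760.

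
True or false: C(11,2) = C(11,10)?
False
C(11,2) = 55 but C(11,10) = 11; symmetry gives C(11,2) = C(11,9), not C(11,10).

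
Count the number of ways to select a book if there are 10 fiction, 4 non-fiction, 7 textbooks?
By the addition principle: 10 + 4 + 7 = 21.
Final answer: 21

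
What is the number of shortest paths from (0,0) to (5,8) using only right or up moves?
1,287
Choose 5 rights from 13 moves: C(13,5) = 1,287.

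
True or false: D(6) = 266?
False

Reasoning: Derangements of 6 elements: D(6) = (6-1)·[D(5) + D(4)] = 5·[44 + 9] = 265.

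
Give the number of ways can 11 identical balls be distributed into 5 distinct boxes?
C(11+5-1, 5-1) = C(15, 4) = 1,365.
Final answer: 1,365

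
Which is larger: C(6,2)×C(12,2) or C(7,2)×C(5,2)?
C(6,2)×C(12,2)=990, C(7,2)×C(5,2)=210.

Answer: C(6,2)×C(12,2)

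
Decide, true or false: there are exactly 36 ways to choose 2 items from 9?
C(9,2) = 36.

Answer: True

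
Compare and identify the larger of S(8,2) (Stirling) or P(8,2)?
S(8,2)

S(8,2) = 2·S(7,2) + S(7,1) = 2·63 + 1 = 127; P(8,2) = 56.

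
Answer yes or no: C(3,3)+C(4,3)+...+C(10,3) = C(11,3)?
No

Explanation: Hockey stick identity gives Σ = C(11,4) = 330; RHS C(11,3) = 165.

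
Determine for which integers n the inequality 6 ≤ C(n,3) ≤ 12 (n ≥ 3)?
5

Solution: C(4,3)=4; C(5,3)=10; C(6,3)=20. So valid n = 5.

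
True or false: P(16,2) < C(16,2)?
False

Reasoning: P(16,2) = 240 and C(16,2) = 120; P(n,r) = r! × C(n,r) so P > C whenever r ≥ 2.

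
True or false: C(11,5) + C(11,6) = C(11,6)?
False

Pascal's identity gives C(12,6) = 924, whereas C(11,6) = 462.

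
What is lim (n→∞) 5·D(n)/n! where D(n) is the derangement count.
5/e

Reasoning: D(n)/n! → 1/e, so 5·D(n)/n! → 5/e.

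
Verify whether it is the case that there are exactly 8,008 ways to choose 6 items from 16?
True

Explanation: C(16,6) = 8,008.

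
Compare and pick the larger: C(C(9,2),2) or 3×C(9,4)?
C(C(9,2),2)=630, 3×C(9,4)=378.
Final answer: C(C(9,2),2)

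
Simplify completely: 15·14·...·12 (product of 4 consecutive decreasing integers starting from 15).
32,760

Reasoning: This is P(15,4) = 15!/(11)! = 32,760.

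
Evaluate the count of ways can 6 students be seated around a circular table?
120

Working:
Circular arrangements: (6-1)! = 120.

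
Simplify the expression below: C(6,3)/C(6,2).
4/3

Working:
C(n,k+1)/C(n,k) = (n−k)/(k+1). Here (6−2)/(2+1) = 4/3 = 4/3.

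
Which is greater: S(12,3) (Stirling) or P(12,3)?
S(12,3)

Explanation: S(12,3) = 3·S(11,3) + S(11,2) = 3·28,501 + 1,023 = 86,526; P(12,3) = 1,320.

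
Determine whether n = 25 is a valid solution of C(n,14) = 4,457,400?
Yes
C(25,14) = 25·24·23·22·21·20·19·18·17·16·15·14·13·12/14! = 388,588,515,194,880,000/87,178,291,200 = 4,457,400, which equals 4,457,400.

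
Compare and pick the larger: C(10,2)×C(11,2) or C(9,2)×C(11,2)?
C(10,2)×C(11,2)=2,475, C(9,2)×C(11,2)=1,980.
Final answer: C(10,2)×C(11,2)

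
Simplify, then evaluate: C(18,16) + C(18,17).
171

By Pascal's identity: C(19,17) = 171.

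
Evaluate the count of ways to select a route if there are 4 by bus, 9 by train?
13

By the addition principle: 4 + 9 = 13.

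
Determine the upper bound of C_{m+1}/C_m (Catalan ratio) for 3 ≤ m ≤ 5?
22/7

Working:
C_{m+1}/C_m = 2(2m+1)/(m+2), which increases with m. Maximum at m = 5: 2·11/7 = 22/7.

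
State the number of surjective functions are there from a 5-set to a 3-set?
Onto functions = 3! × S(5,3)
First compute S(5,3) via recurrence:
Using the Stirling recurrence: S(n,k) = k·S(n-1,k) + S(n-1,k-1)
S(5,3) = 3·S(4,3) + S(4,2)
         = 3·6 + 7
         = 18 + 7
         = 25
Then: 6 × 25 = 150

Answer: 150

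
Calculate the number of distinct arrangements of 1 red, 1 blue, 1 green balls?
6
Multinomial: 3!/(1! × 1! × 1!) = 6.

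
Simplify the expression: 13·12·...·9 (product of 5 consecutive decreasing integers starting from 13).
154,440

This is P(13,5) = 13!/(8)! = 154,440.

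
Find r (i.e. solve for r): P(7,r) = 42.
2

Reasoning: P(7,r) = 7·6·…·(7−r+1), a product of r factors. Multiplying down from 7: 7 = 7; 7·6 = 42 ✓ (2 factors). So r = 2.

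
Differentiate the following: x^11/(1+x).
(11x^10(1+x) - x^11)/(1+x)²

Reasoning: Quotient rule: [11x^{10}(1+x) - x^11]/(1+x)².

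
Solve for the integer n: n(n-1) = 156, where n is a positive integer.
13

Explanation: n² − n − 156 = 0, so n = (1 ± √(1 + 4·156))/2 = (1 ± √625)/2 = (1 ± 25)/2, i.e. n = 13 or n = -12. Taking the positive root, n = 13 (check: 13×12 = 156).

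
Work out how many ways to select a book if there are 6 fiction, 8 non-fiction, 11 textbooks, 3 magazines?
28

Reasoning: By the addition principle: 6 + 8 + 11 + 3 = 28.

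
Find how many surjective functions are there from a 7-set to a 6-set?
15,120

Onto functions = 6! × S(7,6)
First compute S(7,6) via recurrence:
Using the Stirling recurrence: S(n,k) = k·S(n-1,k) + S(n-1,k-1)
S(7,6) = 6·S(6,6) + S(6,5)
         = 6·1 + 15
         = 6 + 15
         = 21
Then: 720 × 21 = 15,120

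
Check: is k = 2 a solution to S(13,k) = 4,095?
Yes

Explanation: S(13,2) = 2·S(12,2) + S(12,1) = 2·2,047 + 1 = 4,095, which equals 4,095.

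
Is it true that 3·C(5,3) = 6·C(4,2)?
Absorption identity k·C(n,k) = n·C(n-1,k-1). LHS = 3·10 = 30; RHS = 6·6 = 36.

Answer: False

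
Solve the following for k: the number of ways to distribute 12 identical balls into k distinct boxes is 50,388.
8

Reasoning: Stars and bars: the count is C(12+k−1, k−1), increasing in k. k=6: C(17,5) = 6,188, k=7: C(18,6) = 18,564, k=8: C(19,7) = 50,388 ✓. So k = 8.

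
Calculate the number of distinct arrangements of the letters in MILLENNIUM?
226,800

Working:
Word has 10 letters (M=2, I=2, L=2, E=1, N=2, U=1). Arrangements: 10!/Π(k!) = 226,800.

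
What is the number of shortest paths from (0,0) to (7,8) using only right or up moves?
6,435

Explanation: Choose 7 rights from 15 moves: C(15,7) = 6,435.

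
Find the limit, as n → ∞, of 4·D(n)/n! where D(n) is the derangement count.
4/e

Explanation: D(n)/n! → 1/e, so 4·D(n)/n! → 4/e.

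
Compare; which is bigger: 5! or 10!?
10!

Explanation: 5!=120, 10!=3,628,800. 10! > 5!.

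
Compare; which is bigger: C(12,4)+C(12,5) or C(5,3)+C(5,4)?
First=1,287, Second=15.
Final answer: C(12,4)+C(12,5)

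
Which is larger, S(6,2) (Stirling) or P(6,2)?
S(6,2)

Working:
S(6,2) = 2·S(5,2) + S(5,1) = 2·15 + 1 = 31; P(6,2) = 30.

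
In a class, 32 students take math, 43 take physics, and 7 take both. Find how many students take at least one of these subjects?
68

Working:
|A∪B| = |A|+|B|-|A∩B| = 32+43-7 = 68.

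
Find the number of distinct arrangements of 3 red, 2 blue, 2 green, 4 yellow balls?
69,300

Reasoning: Multinomial: 11!/(3! × 2! × 2! × 4!) = 69,300.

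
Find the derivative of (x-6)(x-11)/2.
(2x - 17)/2
d/dx[(x-6)(x-11)] = (x-11) + (x-6) = 2x - 17. Dividing by 2 gives (2x - 17)/2.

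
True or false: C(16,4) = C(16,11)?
False

Reasoning: C(16,4) = 1,820 but C(16,11) = 4,368; symmetry gives C(16,4) = C(16,12), not C(16,11).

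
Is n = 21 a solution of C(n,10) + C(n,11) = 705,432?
Yes

Reasoning: C(21,10) + C(21,11) = 352,716 + 352,716 = 705,432, which equals 705,432.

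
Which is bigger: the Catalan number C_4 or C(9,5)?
C(9,5)

Reasoning: C_4 = C(8,4)/(4+1) = 70/5 = 14; C(9,5) = 126.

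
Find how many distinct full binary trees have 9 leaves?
Using the Catalan number formula: C_n = C(2n, n) / (n+1)
C_8 = C(16, 8) / (8+1)
     = 12870 / 9
     = 1,430
Final answer: 1,430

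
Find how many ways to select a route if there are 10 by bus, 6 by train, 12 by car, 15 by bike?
43
By the addition principle: 10 + 6 + 12 + 15 = 43.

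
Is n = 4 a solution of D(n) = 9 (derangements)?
Yes

Explanation: D(4) = (4-1)·[D(3) + D(2)] = 3·[2 + 1] = 9, which equals 9.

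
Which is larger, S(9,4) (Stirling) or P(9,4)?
S(9,4)

Solution: S(9,4) = 4·S(8,4) + S(8,3) = 4·1,701 + 966 = 7,770; P(9,4) = 3,024.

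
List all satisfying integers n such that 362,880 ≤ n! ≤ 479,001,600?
9, 10, 11, 12

Solution: n! is strictly increasing; 9! = 362,880 and 12! = 479,001,600, so valid n = 9, 10, 11, 12.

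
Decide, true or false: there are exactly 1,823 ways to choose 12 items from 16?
False

Explanation: C(16,12) = 1,820 ≠ 1823.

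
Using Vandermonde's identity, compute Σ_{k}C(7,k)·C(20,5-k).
80,730

Solution: = C(7+20,5) = C(27,5) = 80,730.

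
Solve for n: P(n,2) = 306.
P(n,2) = n(n−1) is increasing in n; n(n−1) ≈ (n−0.5)^2 = 306 gives n ≈ 18.0. Check: P(16,2) = 240, P(17,2) = 272, P(18,2) = 306 ✓. So n = 18.
Final answer: 18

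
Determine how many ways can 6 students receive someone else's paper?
265

Using D(n) = (n-1)[D(n-1) + D(n-2)]:
D(6) = (6-1) × [D(5) + D(4)]
      = 5 × [44 + 9]
      = 5 × 53
      = 265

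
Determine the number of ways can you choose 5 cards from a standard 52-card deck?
2,598,960

Reasoning: C(52,5) = 2,598,960.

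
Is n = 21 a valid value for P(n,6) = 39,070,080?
P(21,6) = 21·20·19·18·17·16 = 39,070,080, which equals 39,070,080.

Answer: Yes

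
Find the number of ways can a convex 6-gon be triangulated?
14

Solution: Using the Catalan number formula: C_n = C(2n, n) / (n+1)
C_4 = C(8, 4) / (4+1)
     = 70 / 5
     = 14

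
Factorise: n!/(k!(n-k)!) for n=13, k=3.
This is the binomial coefficient C(13,3) = 286.
Final answer: C(13,3) = 286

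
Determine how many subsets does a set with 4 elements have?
Each element can be included or excluded: 2^4 = 16.
Final answer: 16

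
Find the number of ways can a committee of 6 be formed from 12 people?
924

C(12,6) = 12! / (6! × (12-6)!)
         = 12! / (6! × 6!)
         = 924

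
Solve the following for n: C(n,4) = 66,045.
37

Solution: C(n,4) = n(n−1)(n−2)(n−3)/4! is increasing in n, and n(n−1)(n−2)(n−3) = 4!·66,045 = 1,585,080 ≈ (n−1.5)^4 gives n ≈ 37.0. Check: C(35,4) = 52,360, C(36,4) = 58,905, C(37,4) = 66,045 ✓. So n = 37.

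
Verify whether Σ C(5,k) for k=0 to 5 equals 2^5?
True

Working:
Binomial theorem: Σ C(5,k) = (1+1)^5 = 2^5 = 32; RHS 2^5 = 32.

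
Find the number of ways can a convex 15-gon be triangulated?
Using the Catalan number formula: C_n = C(2n, n) / (n+1)
C_13 = C(26, 13) / (13+1)
     = 10400600 / 14
     = 742,900

Answer: 742,900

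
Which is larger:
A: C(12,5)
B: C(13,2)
A

Reasoning: A=C(12,5)=792, B=C(13,2)=78.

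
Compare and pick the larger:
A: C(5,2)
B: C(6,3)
B

Reasoning: A=C(5,2)=10, B=C(6,3)=20.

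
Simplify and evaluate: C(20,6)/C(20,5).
C(n,k+1)/C(n,k) = (n−k)/(k+1). Here (20−5)/(5+1) = 15/6 = 5/2.
Final answer: 5/2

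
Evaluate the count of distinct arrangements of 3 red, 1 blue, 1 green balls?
20

Reasoning: Multinomial: 5!/(3! × 1! × 1!) = 20.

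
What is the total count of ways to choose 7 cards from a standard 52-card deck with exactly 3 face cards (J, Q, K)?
20,105,800

Solution: 12 face cards and 40 non-face cards: C(12,3) × C(40,4) = 220 × 91,390 = 20,105,800.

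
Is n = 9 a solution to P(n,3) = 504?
Yes

Explanation: P(9,3) = 9·8·7 = 504, which equals 504.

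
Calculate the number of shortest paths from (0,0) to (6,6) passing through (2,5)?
105

Working:
To (2,5): C(7,2)=21. From there: C(5,4)=5. Total: 105.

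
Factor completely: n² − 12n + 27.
(n − 3)(n − 9)

Reasoning: Seek roots whose sum is 12 and product is 27: (3, 9). So n² − 12n + 27 = (n − 3)(n − 9).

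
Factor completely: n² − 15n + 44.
(n − 4)(n − 11)
Seek roots whose sum is 15 and product is 44: (4, 11). So n² − 15n + 44 = (n − 4)(n − 11).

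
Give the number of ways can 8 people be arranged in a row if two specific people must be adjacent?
10,080

Explanation: Treat pair as unit: (8-1)! arrangements × 2 internal orders = 10,080.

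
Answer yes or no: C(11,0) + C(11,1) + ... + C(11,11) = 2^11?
Binomial theorem with x = y = 1: Σ C(11,i) = (1+1)^11 = 2^11 = 2,048. The statement holds.

Answer: Yes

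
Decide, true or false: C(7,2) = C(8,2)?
LHS = C(7,2) = 21; RHS = C(8,2) = 28. 21 ≠ 28, so the statement does not hold.

Answer: False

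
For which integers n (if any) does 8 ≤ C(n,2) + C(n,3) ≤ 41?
4, 5, 6

Working:
C(3,2)+C(3,3)=4; C(4,2)+C(4,3)=10; C(5,2)+C(5,3)=20; C(6,2)+C(6,3)=35; C(7,2)+C(7,3)=56. So valid n = 4, 5, 6.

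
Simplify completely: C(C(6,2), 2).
105

Solution: C(6,2) = 15, then C(15, 2) = 105.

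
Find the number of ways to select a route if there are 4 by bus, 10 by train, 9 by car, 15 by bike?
By the addition principle: 4 + 10 + 9 + 15 = 38.
Final answer: 38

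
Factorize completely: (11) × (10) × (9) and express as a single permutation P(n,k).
P(11,3) = 11!/(8)!
Product of 3 consecutive descending integers starting at 11: P(11,3) = 11!/8! = 990.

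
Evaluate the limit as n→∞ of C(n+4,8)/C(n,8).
Both numerator and denominator grow as n^8/8! for large n, so the ratio → 1.
Final answer: 1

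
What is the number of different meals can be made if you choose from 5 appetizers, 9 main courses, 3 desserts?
By the multiplication principle: 5 × 9 × 3 = 135.
Final answer: 135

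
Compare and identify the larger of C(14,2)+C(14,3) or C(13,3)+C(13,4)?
C(13,3)+C(13,4)

First=455, Second=1,001.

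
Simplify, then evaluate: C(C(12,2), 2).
2,145

C(12,2) = 66, then C(66, 2) = 2,145.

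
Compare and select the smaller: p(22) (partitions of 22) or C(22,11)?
Pentagonal recurrence p(n) = p(n−1) + p(n−2) − p(n−5) − p(n−7) + …: p(22) = p(21) + p(20) − p(17) − p(15) + p(10) + p(7) − p(0) = 792 + 627 − 297 − 176 + 42 + 15 − 1 = 1,002; C(22,11) = 705,432.

Answer: p(22)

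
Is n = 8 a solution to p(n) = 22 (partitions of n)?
Yes

Working:
Pentagonal recurrence p(n) = p(n−1) + p(n−2) − p(n−5) − p(n−7) + …: p(8) = p(7) + p(6) − p(3) − p(1) = 15 + 11 − 3 − 1 = 22, which equals 22.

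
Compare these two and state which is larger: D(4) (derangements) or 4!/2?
4!/2

D(4) = (4-1)·[D(3) + D(2)] = 3·[2 + 1] = 9; 4!/2 = 24/2 = 12.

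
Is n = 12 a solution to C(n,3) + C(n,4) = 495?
No

Working:
C(12,3) + C(12,4) = 220 + 495 = 715, which does not equal 495.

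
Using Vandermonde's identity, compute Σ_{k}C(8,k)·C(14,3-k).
1,540

Solution: = C(8+14,3) = C(22,3) = 1,540.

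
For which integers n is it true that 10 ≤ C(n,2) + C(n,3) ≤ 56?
C(3,2)+C(3,3)=4; C(4,2)+C(4,3)=10; C(5,2)+C(5,3)=20; C(6,2)+C(6,3)=35; C(7,2)+C(7,3)=56; C(8,2)+C(8,3)=84. So valid n = 4, 5, 6, 7.

Answer: 4, 5, 6, 7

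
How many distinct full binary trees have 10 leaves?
4,862
Using the Catalan number formula: C_n = C(2n, n) / (n+1)
C_9 = C(18, 9) / (9+1)
     = 48620 / 10
     = 4,862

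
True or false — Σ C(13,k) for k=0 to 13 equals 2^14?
False

Working:
Binomial theorem: Σ C(13,k) = (1+1)^13 = 2^13 = 8,192; RHS 2^14 = 16,384.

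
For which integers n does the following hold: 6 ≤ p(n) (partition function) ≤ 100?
5, 6, 7, 8, 9, 10, 11, 12
Tabulating p(n) via p(n) = p(n−1) + p(n−2) − p(n−5) − p(n−7) + …: p(4)=5; p(5)=7; p(6)=11; p(7)=15; p(8)=22; p(9)=30; p(10)=42; p(11)=56; p(12)=77; p(13)=101. So valid n = 5, 6, 7, 8, 9, 10, 11, 12.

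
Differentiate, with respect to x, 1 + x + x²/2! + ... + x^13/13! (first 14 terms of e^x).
1 + x + x²/2! + ... + x^12/12!

Explanation: Differentiating term by term gives the first 13 terms of e^x.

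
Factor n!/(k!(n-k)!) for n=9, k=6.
This is the binomial coefficient C(9,6) = 84.

Answer: C(9,6) = 84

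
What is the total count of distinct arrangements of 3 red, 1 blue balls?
4

Multinomial: 4!/(3! × 1!) = 4.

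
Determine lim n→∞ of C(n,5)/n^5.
1/120

C(n,5) ≈ n^5/5! for large n. Limit = 1/5! = 1/120.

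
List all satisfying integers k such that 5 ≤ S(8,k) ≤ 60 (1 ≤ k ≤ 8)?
7

Explanation: S(8,1)=1; S(8,2)=127; S(8,3)=966; S(8,4)=1,701; S(8,5)=1,050; S(8,6)=266; S(8,7)=28; S(8,8)=1. So valid k = 7.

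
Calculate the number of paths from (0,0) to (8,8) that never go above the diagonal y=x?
1,430

Solution: Counted by the Catalan number C_8: C_8 = C(16,8)/(8+1) = 12,870/9 = 1,430.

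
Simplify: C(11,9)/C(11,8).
1/3

C(n,k+1)/C(n,k) = (n−k)/(k+1). Here (11−8)/(8+1) = 3/9 = 1/3.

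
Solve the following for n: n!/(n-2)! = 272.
17

n!/(n-2)! = n×(n-1), a product of 2 consecutive integers ≈ (n−0.5)^2. 272^(1/2) + 0.5 ≈ 17.0; check n = 17: 17×16 = 272 ✓. So n = 17.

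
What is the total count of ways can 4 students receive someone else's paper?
9

Using D(n) = (n-1)[D(n-1) + D(n-2)]:
D(4) = (4-1) × [D(3) + D(2)]
      = 3 × [2 + 1]
      = 3 × 3
      = 9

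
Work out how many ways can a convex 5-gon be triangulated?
Using the Catalan number formula: C_n = C(2n, n) / (n+1)
C_3 = C(6, 3) / (3+1)
     = 20 / 4
     = 5
Final answer: 5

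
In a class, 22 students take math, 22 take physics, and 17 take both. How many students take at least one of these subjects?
|A∪B| = |A|+|B|-|A∩B| = 22+22-17 = 27.
Final answer: 27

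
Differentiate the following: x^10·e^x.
(10x^9 + x^10)e^x

Explanation: Product rule: d/dx[x^10]·e^x + x^10·d/dx[e^x] = 10x^{9}e^x + x^10e^x.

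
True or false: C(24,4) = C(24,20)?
True

Working:
C(24,4) = C(24,24-4) by the symmetry property; both equal 10,626.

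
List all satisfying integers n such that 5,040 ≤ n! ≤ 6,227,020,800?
n! is strictly increasing; 7! = 5,040 and 13! = 6,227,020,800, so valid n = 7, 8, 9, 10, 11, 12, 13.
Final answer: 7, 8, 9, 10, 11, 12, 13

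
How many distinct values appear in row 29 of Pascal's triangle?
15

Row 29 has entries C(29,0)..C(29,29); by symmetry C(29,k)=C(29,29-k), giving 15 distinct values.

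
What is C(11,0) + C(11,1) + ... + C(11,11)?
2,048

Reasoning: Sum of binomial coefficients = 2^11 = 2,048.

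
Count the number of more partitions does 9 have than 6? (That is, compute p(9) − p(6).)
19

Working:
Pentagonal recurrence p(n) = p(n−1) + p(n−2) − p(n−5) − p(n−7) + …: p(9) = p(8) + p(7) − p(4) − p(2) = 22 + 15 − 5 − 2 = 30.
p(6) = p(5) + p(4) − p(1) = 7 + 5 − 1 = 11.
Difference = 30 − 11 = 19.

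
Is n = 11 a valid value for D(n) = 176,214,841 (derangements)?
No
D(11) = (11-1)·[D(10) + D(9)] = 10·[1,334,961 + 133,496] = 14,684,570, which does not equal 176,214,841.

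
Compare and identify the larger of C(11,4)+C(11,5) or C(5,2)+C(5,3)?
First=792, Second=20.

Answer: C(11,4)+C(11,5)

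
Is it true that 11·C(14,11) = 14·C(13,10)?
True

Working:
Absorption identity k·C(n,k) = n·C(n-1,k-1). LHS = 11·364 = 4,004; RHS = 14·286 = 4,004.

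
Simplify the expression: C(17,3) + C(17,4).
3,060

Explanation: By Pascal's identity: C(18,4) = 3,060.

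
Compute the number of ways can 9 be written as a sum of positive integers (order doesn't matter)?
Pentagonal recurrence p(n) = p(n−1) + p(n−2) − p(n−5) − p(n−7) + …: p(9) = p(8) + p(7) − p(4) − p(2) = 22 + 15 − 5 − 2 = 30.
Final answer: 30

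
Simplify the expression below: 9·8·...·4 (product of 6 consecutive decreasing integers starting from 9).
This is P(9,6) = 9!/(3)! = 60,480.

Answer: 60,480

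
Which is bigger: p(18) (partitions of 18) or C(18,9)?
C(18,9)

Explanation: Pentagonal recurrence p(n) = p(n−1) + p(n−2) − p(n−5) − p(n−7) + …: p(18) = p(17) + p(16) − p(13) − p(11) + p(6) + p(3) = 297 + 231 − 101 − 56 + 11 + 3 = 385; C(18,9) = 48,620.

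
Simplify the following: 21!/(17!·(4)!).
5,985

This is C(21,17) = 5,985.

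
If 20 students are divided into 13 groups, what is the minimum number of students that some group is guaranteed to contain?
2

Reasoning: Pigeonhole: ⌈20/13⌉ = 2.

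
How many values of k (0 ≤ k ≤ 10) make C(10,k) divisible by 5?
8

Working:
Checking C(10,k) mod 5 for k = 0..10: divisible at k = 1, 2, 3, 4, 6, 7, 8, 9. That's 8 values.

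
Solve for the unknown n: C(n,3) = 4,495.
31

C(n,3) = n(n−1)(n−2)/3! is increasing in n, and n(n−1)(n−2) = 3!·4,495 = 26,970 ≈ (n−1)^3 gives n ≈ 31.0. Check: C(29,3) = 3,654, C(30,3) = 4,060, C(31,3) = 4,495 ✓. So n = 31.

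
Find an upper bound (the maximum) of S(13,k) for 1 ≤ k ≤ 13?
9,321,312

Explanation: Row S(13,k) for k = 1..13 (via S(n,k) = k·S(n−1,k) + S(n−1,k−1)): 1, 4,095, 261,625, 2,532,530, 7,508,501, 9,321,312, 5,715,424, 1,899,612, 359,502, 39,325, 2,431, 78, 1. The row is unimodal; maximum at k = 6: 9,321,312.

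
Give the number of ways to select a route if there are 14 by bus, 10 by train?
24

Reasoning: By the addition principle: 14 + 10 = 24.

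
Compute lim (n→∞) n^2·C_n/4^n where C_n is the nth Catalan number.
C_n ~ 4^n/(n^(3/2)√π), so n^2·C_n/4^n ~ n^(2 − 3/2)/√π → ∞.
Final answer: ∞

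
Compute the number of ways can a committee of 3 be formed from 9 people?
84

Solution: C(9,3) = 9! / (3! × (9-3)!)
         = 9! / (3! × 6!)
         = 84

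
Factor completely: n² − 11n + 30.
(n − 5)(n − 6)

Solution: Seek roots whose sum is 11 and product is 30: (5, 6). So n² − 11n + 30 = (n − 5)(n − 6).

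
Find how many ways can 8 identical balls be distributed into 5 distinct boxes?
C(8+5-1, 5-1) = C(12, 4) = 495.
Final answer: 495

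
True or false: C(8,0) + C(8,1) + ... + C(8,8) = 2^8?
True

Working:
Binomial theorem with x = y = 1: Σ C(8,i) = (1+1)^8 = 2^8 = 256. The statement holds.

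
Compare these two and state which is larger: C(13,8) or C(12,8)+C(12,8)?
C(13,8)

Solution: C(13,8)=1,287; C(12,8)+C(12,8)=495+495=990.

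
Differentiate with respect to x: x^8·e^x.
(8x^7 + x^8)e^x

Solution: Product rule: d/dx[x^8]·e^x + x^8·d/dx[e^x] = 8x^{7}e^x + x^8e^x.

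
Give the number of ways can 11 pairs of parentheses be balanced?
58,786
Using the Catalan number formula: C_n = C(2n, n) / (n+1)
C_11 = C(22, 11) / (11+1)
     = 705432 / 12
     = 58,786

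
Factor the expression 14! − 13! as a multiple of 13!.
13 × 13! = 80,951,270,400

14! − 13! = 14·13! − 13! = (14 − 1)·13! = 13 × 13! = 80,951,270,400.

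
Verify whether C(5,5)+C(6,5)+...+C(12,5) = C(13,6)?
True

Reasoning: Hockey stick identity gives Σ = C(13,6) = 1,716; RHS C(13,6) = 1,716.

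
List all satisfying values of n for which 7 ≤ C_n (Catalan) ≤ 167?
4, 5, 6

Solution: C_3=5; C_4=14; C_5=42; C_6=132; C_7=429. So valid n = 4, 5, 6.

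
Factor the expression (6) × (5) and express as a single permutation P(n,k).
P(6,2) = 6!/(4)!
Product of 2 consecutive descending integers starting at 6: P(6,2) = 6!/4! = 30.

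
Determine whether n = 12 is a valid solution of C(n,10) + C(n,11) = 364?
C(12,10) + C(12,11) = 66 + 12 = 78, which does not equal 364.
Final answer: No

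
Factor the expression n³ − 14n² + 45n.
n(n − 5)(n − 9)

Reasoning: n³ − 14n² + 45n = n(n² − 14n + 45) = n(n − 5)(n − 9).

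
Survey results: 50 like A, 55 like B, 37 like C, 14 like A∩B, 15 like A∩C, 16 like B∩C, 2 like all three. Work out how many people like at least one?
99

|A∪B∪C| = 50+55+37-14-15-16+2 = 99.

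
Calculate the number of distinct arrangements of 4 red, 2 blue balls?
15

Reasoning: Multinomial: 6!/(4! × 2!) = 15.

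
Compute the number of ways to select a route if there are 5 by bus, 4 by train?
9

Working:
By the addition principle: 5 + 4 = 9.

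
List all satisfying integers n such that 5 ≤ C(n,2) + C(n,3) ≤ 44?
4, 5, 6
C(3,2)+C(3,3)=4; C(4,2)+C(4,3)=10; C(5,2)+C(5,3)=20; C(6,2)+C(6,3)=35; C(7,2)+C(7,3)=56. So valid n = 4, 5, 6.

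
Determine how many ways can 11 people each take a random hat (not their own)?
Using D(n) = (n-1)[D(n-1) + D(n-2)]:
D(11) = (11-1) × [D(10) + D(9)]
      = 10 × [1334961 + 133496]
      = 10 × 1468457
      = 14,684,570

Answer: 14,684,570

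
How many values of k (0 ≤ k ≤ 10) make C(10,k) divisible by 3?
Checking C(10,k) mod 3 for k = 0..10: divisible at k = 2, 3, 4, 5, 6, 7, 8. That's 7 values.

Answer: 7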